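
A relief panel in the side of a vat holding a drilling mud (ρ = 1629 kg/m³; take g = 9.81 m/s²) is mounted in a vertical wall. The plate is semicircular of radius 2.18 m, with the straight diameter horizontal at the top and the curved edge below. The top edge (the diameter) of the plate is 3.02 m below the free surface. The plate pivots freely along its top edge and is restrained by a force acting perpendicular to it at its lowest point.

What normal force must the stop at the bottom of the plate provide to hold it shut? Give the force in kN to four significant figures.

P ≈ 217.9 kN

γ = ρg = 1629 × 9.81 / 1000 = 15.98049 kN/m³.
The centroid of a semicircle lies 4r/(3π) = 0.925221 m from the diameter, here below the top edge, so the centroid depth is h_c = 3.02 + 0.925221 = 3.94522 m.
A = πr²/2 = π × 2.18²/2 = 7.46505 m².
Resultant F = γ·h_c·A = 15.98049 × 3.94522 × 7.46505 = 470.646 kN.
I_c = (π/8 − 8/(9π))·r⁴ = 0.109757 × 2.18⁴ = 2.4789 m⁴.
Centre of pressure: y_p = y_c + I_c/(y_c·A) = 3.94522 + 2.4789/(3.94522 × 7.46505) = 3.94522 + 0.0841696 = 4.02939 m along the plane.
The resultant acts 0.925221 + 0.0841696 = 1.00939 m (along the plate) below the hinge at the top edge, so the moment about the hinge is M = F × 1.00939 = 470.646 × 1.00939 = 475.065 kN·m.
A normal force at the bottom, 2.18 m from the hinge, must supply this moment: P = 475.065/2.18 = 217.92 kN.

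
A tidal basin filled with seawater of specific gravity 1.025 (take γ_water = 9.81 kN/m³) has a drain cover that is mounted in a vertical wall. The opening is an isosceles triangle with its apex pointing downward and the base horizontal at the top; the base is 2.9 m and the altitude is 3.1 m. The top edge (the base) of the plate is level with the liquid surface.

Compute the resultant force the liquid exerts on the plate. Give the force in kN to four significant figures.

F ≈ 46.70 kN

γ = 1.025 × 9.81 = 10.05525 kN/m³.
With the apex down, the centroid sits h/3 = 3.1/3 = 1.03333 m below the base (the top edge), so the centroid depth is h_c = 1.03333 m.
A = ½ × 2.9 × 3.1 = 4.495 m².
Resultant F = γ·h_c·A = 10.05525 × 1.03333 × 4.495 = 46.7048 kN.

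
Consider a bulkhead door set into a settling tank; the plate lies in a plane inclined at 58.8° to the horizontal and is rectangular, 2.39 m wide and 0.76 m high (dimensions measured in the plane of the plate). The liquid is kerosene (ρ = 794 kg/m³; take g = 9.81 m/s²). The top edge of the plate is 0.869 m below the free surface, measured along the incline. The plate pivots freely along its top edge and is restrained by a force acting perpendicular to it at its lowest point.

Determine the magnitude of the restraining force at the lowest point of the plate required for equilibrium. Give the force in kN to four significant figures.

P ≈ 8.324 kN

γ = ρg = 794 × 9.81 / 1000 = 7.78914 kN/m³.
Let θ = 58.8° be the plate's angle to the horizontal; measure y along the incline from where the plane meets the free surface. Vertical depth h = y·sinθ with sinθ = 0.855364.
The centroid lies 0.76/2 = 0.38 m below the top edge, so y_c = 0.869 + 0.38 = 1.249 m and h_c = 1.249 × 0.855364 = 1.06835 m.
A = 2.39 × 0.76 = 1.8164 m².
Resultant F = γ·h_c·A = 7.78914 × 1.06835 × 1.8164 = 15.1152 kN.
I_c = b·h³/12 = 2.39 × 0.76³/12 = 0.0874294 m⁴.
Centre of pressure: y_p = y_c + I_c/(y_c·A) = 1.249 + 0.0874294/(1.249 × 1.8164) = 1.249 + 0.0385375 = 1.28754 m along the plane.
The resultant acts 0.38 + 0.0385375 = 0.418538 m (along the plate) below the hinge at the top edge, so the moment about the hinge is M = F × 0.418538 = 15.1152 × 0.418538 = 6.32629 kN·m.
A normal force at the bottom, 0.76 m from the hinge, must supply this moment: P = 6.32629/0.76 = 8.32407 kN.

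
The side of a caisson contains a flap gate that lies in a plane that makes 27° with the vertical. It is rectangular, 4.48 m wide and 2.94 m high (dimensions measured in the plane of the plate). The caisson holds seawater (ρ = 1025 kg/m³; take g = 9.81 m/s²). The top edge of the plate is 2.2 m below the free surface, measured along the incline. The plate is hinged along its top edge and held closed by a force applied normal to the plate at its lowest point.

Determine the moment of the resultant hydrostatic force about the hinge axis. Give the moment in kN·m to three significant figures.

γ = ρg = 1025 × 9.81 / 1000 = 10.05525 kN/m³.
The plate makes 27° with the vertical, i.e. θ = 90° − 27° = 63° to the horizontal. Measuring y along the incline from the free-surface line, vertical depth h = y·sinθ with sinθ = 0.891007.
The centroid lies 2.94/2 = 1.47 m below the top edge, so y_c = 2.2 + 1.47 = 3.67 m and h_c = 3.67 × 0.891007 = 3.27 m.
A = 4.48 × 2.94 = 13.1712 m².
Resultant F = γ·h_c·A = 10.05525 × 3.27 × 13.1712 = 433.078 kN.
I_c = b·h³/12 = 4.48 × 2.94³/12 = 9.48722 m⁴.
Centre of pressure: y_p = y_c + I_c/(y_c·A) = 3.67 + 9.48722/(3.67 × 13.1712) = 3.67 + 0.196267 = 3.86627 m along the plane.
The resultant acts 1.47 + 0.196267 = 1.66627 m (along the plate) below the hinge at the top edge, so the moment about the hinge is M = F × 1.66627 = 433.078 × 1.66627 = 721.625 kN·m.

M ≈ 722 kN·m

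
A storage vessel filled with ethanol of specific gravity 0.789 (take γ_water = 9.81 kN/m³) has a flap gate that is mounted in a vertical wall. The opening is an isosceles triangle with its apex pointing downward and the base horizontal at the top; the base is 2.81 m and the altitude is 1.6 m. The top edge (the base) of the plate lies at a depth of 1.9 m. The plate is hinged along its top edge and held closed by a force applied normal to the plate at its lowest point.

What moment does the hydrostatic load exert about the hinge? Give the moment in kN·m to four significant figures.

M ≈ 25.06 kN·m

γ = 0.789 × 9.81 = 7.74009 kN/m³.
With the apex down, the centroid sits h/3 = 1.6/3 = 0.533333 m below the base (the top edge), so the centroid depth is h_c = 1.9 + 0.533333 = 2.43333 m.
A = ½ × 2.81 × 1.6 = 2.248 m².
Resultant F = γ·h_c·A = 7.74009 × 2.43333 × 2.248 = 42.3393 kN.
I_c = b·h³/36 = 2.81 × 1.6³/36 = 0.319716 m⁴.
Centre of pressure: y_p = y_c + I_c/(y_c·A) = 2.43333 + 0.319716/(2.43333 × 2.248) = 2.43333 + 0.0584476 = 2.49178 m along the plane.
The resultant acts 0.533333 + 0.0584476 = 0.591781 m (along the plate) below the hinge at the top edge, so the moment about the hinge is M = F × 0.591781 = 42.3393 × 0.591781 = 25.0556 kN·m.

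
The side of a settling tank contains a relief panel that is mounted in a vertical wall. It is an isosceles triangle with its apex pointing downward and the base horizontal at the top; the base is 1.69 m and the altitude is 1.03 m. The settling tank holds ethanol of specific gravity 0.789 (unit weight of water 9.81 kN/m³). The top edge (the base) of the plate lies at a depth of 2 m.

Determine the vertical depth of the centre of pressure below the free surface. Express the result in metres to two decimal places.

γ = 0.789 × 9.81 = 7.74009 kN/m³.
With the apex down, the centroid sits h/3 = 1.03/3 = 0.343333 m below the base (the top edge), so the centroid depth is h_c = 2 + 0.343333 = 2.34333 m.
A = ½ × 1.69 × 1.03 = 0.87035 m².
Resultant F = γ·h_c·A = 7.74009 × 2.34333 × 0.87035 = 15.786 kN.
I_c = b·h³/36 = 1.69 × 1.03³/36 = 0.0512975 m⁴.
Centre of pressure: y_p = y_c + I_c/(y_c·A) = 2.34333 + 0.0512975/(2.34333 × 0.87035) = 2.34333 + 0.0251518 = 2.36848 m along the plane.

h_p = 2.37 m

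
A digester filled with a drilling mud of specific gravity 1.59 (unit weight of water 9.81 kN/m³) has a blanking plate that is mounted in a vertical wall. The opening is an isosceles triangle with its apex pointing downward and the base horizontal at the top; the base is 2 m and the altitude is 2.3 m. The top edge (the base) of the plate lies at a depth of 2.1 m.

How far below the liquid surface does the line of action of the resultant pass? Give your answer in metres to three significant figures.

h_p = 2.97 m

γ = 1.59 × 9.81 = 15.5979 kN/m³.
With the apex down, the centroid sits h/3 = 2.3/3 = 0.766667 m below the base (the top edge), so the centroid depth is h_c = 2.1 + 0.766667 = 2.86667 m.
A = ½ × 2 × 2.3 = 2.3 m².
Resultant F = γ·h_c·A = 15.5979 × 2.86667 × 2.3 = 102.842 kN.
I_c = b·h³/36 = 2 × 2.3³/36 = 0.675944 m⁴.
Centre of pressure: y_p = y_c + I_c/(y_c·A) = 2.86667 + 0.675944/(2.86667 × 2.3) = 2.86667 + 0.102519 = 2.96919 m along the plane.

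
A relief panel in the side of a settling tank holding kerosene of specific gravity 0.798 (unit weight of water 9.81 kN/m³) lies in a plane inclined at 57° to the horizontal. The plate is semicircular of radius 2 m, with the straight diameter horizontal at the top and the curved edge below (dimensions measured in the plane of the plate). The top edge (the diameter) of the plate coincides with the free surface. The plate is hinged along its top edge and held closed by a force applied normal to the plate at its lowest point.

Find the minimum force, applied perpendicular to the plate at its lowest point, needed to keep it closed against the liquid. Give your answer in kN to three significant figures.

P ≈ 20.6 kN

γ = 0.798 × 9.81 = 7.82838 kN/m³.
Let θ = 57° be the plate's angle to the horizontal; measure y along the incline from where the plane meets the free surface. Vertical depth h = y·sinθ with sinθ = 0.838671.
The centroid of a semicircle lies 4r/(3π) = 0.848826 m from the diameter, here below the top edge, so y_c = 0.848826 m and h_c = 0.848826 × 0.838671 = 0.711886 m.
A = πr²/2 = π × 2²/2 = 6.28319 m².
Resultant F = γ·h_c·A = 7.82838 × 0.711886 × 6.28319 = 35.0157 kN.
I_c = (π/8 − 8/(9π))·r⁴ = 0.109757 × 2⁴ = 1.75611 m⁴.
Centre of pressure: y_p = y_c + I_c/(y_c·A) = 0.848826 + 1.75611/(0.848826 × 6.28319) = 0.848826 + 0.329271 = 1.1781 m along the plane.
The resultant acts 0.848826 + 0.329271 = 1.1781 m (along the plate) below the hinge at the top edge, so the moment about the hinge is M = F × 1.1781 = 35.0157 × 1.1781 = 41.252 kN·m.
A normal force at the bottom, 2 m from the hinge, must supply this moment: P = 41.252/2 = 20.626 kN.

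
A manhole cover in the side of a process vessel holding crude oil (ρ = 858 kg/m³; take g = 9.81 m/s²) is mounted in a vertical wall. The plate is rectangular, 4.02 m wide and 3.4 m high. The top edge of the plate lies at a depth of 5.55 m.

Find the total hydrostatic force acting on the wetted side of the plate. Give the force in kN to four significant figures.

γ = ρg = 858 × 9.81 / 1000 = 8.41698 kN/m³.
The centroid lies 3.4/2 = 1.7 m below the top edge, so the centroid depth is h_c = 5.55 + 1.7 = 7.25 m.
A = 4.02 × 3.4 = 13.668 m².
Resultant F = γ·h_c·A = 8.41698 × 7.25 × 13.668 = 834.064 kN.

F ≈ 834.1 kN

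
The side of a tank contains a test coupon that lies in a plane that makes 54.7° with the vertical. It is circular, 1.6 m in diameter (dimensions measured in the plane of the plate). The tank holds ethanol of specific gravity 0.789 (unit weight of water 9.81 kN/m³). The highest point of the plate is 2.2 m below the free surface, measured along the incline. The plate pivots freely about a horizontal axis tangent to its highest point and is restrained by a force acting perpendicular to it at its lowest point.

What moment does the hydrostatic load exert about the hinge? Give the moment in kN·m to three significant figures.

M ≈ 23.0 kN·m

γ = 0.789 × 9.81 = 7.74009 kN/m³.
The plate makes 54.7° with the vertical, i.e. θ = 90° − 54.7° = 35.3° to the horizontal. Measuring y along the incline from the free-surface line, vertical depth h = y·sinθ with sinθ = 0.577858.
The centroid is at the centre, 0.8 m below the top of the plate, so y_c = 2.2 + 0.8 = 3 m and h_c = 3 × 0.577858 = 1.73357 m.
A = π(0.8)² = 2.01062 m².
Resultant F = γ·h_c·A = 7.74009 × 1.73357 × 2.01062 = 26.9785 kN.
I_c = πr⁴/4 = π × 0.8⁴/4 = 0.321699 m⁴.
Centre of pressure: y_p = y_c + I_c/(y_c·A) = 3 + 0.321699/(3 × 2.01062) = 3 + 0.0533333 = 3.05333 m along the plane.
The resultant acts 0.8 + 0.0533333 = 0.853333 m (along the plate) below the hinge at the top edge, so the moment about the hinge is M = F × 0.853333 = 26.9785 × 0.853333 = 23.0216 kN·m.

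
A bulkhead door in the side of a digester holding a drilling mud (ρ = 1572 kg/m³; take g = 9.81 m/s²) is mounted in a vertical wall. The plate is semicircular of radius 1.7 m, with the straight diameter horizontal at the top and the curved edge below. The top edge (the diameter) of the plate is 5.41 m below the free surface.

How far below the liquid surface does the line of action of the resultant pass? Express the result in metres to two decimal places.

h_p = 6.16 m

γ = ρg = 1572 × 9.81 / 1000 = 15.42132 kN/m³.
The centroid of a semicircle lies 4r/(3π) = 0.721502 m from the diameter, here below the top edge, so the centroid depth is h_c = 5.41 + 0.721502 = 6.1315 m.
A = πr²/2 = π × 1.7²/2 = 4.5396 m².
Resultant F = γ·h_c·A = 15.42132 × 6.1315 × 4.5396 = 429.246 kN.
I_c = (π/8 − 8/(9π))·r⁴ = 0.109757 × 1.7⁴ = 0.916701 m⁴.
Centre of pressure: y_p = y_c + I_c/(y_c·A) = 6.1315 + 0.916701/(6.1315 × 4.5396) = 6.1315 + 0.0329339 = 6.16443 m along the plane.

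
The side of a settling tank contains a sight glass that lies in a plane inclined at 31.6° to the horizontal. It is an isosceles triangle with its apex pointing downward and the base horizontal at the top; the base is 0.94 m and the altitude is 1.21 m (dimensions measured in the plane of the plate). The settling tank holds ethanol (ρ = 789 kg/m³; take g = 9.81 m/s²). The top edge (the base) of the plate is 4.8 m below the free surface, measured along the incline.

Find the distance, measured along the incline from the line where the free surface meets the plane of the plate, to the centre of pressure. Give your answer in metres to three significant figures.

y_p = 5.22 m

γ = ρg = 789 × 9.81 / 1000 = 7.74009 kN/m³.
Let θ = 31.6° be the plate's angle to the horizontal; measure y along the incline from where the plane meets the free surface. Vertical depth h = y·sinθ with sinθ = 0.523986.
With the apex down, the centroid sits h/3 = 1.21/3 = 0.403333 m below the base (the top edge), so y_c = 4.8 + 0.403333 = 5.20333 m and h_c = 5.20333 × 0.523986 = 2.72647 m.
A = ½ × 0.94 × 1.21 = 0.5687 m².
Resultant F = γ·h_c·A = 7.74009 × 2.72647 × 0.5687 = 12.0013 kN.
I_c = b·h³/36 = 0.94 × 1.21³/36 = 0.0462574 m⁴.
Centre of pressure: y_p = y_c + I_c/(y_c·A) = 5.20333 + 0.0462574/(5.20333 × 0.5687) = 5.20333 + 0.0156321 = 5.21896 m along the plane.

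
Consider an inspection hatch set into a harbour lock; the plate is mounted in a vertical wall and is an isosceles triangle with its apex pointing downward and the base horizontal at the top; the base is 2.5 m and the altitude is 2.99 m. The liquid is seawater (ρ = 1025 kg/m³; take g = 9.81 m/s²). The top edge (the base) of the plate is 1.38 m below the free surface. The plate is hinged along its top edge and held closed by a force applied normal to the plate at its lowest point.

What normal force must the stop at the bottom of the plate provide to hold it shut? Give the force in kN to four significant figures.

γ = ρg = 1025 × 9.81 / 1000 = 10.05525 kN/m³.
With the apex down, the centroid sits h/3 = 2.99/3 = 0.996667 m below the base (the top edge), so the centroid depth is h_c = 1.38 + 0.996667 = 2.37667 m.
A = ½ × 2.5 × 2.99 = 3.7375 m².
Resultant F = γ·h_c·A = 10.05525 × 2.37667 × 3.7375 = 89.3188 kN.
I_c = b·h³/36 = 2.5 × 2.99³/36 = 1.85631 m⁴.
Centre of pressure: y_p = y_c + I_c/(y_c·A) = 2.37667 + 1.85631/(2.37667 × 3.7375) = 2.37667 + 0.208978 = 2.58565 m along the plane.
The resultant acts 0.996667 + 0.208978 = 1.20565 m (along the plate) below the hinge at the top edge, so the moment about the hinge is M = F × 1.20565 = 89.3188 × 1.20565 = 107.687 kN·m.
A normal force at the bottom, 2.99 m from the hinge, must supply this moment: P = 107.687/2.99 = 36.0157 kN.

P ≈ 36.02 kN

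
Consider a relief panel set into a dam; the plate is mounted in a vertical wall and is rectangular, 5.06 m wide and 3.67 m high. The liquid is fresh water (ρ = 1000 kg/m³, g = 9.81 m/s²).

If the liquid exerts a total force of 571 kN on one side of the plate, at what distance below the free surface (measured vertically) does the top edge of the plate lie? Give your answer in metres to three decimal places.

d_top ≈ 1.299 m

γ = ρg = 1000 × 9.81 = 9810 N/m³ = 9.81 kN/m³.
A = 5.06 × 3.67 = 18.5702 m².
From F = γ·h_c·A, the centroid depth is h_c = 571/(9.81 × 18.5702) = 3.13437 m.
The centroid lies 3.67/2 = 1.835 m below the top edge, so the top edge sits at h_top = 3.13437 − 1.835 = 1.29937 m below the surface.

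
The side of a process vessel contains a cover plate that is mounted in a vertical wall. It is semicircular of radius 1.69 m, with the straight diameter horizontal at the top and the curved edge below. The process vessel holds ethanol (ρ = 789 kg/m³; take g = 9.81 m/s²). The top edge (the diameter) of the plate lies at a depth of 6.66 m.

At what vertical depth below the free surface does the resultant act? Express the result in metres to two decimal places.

γ = ρg = 789 × 9.81 / 1000 = 7.74009 kN/m³.
The centroid of a semicircle lies 4r/(3π) = 0.717258 m from the diameter, here below the top edge, so the centroid depth is h_c = 6.66 + 0.717258 = 7.37726 m.
A = πr²/2 = π × 1.69²/2 = 4.48635 m².
Resultant F = γ·h_c·A = 7.74009 × 7.37726 × 4.48635 = 256.174 kN.
I_c = (π/8 − 8/(9π))·r⁴ = 0.109757 × 1.69⁴ = 0.895322 m⁴.
Centre of pressure: y_p = y_c + I_c/(y_c·A) = 7.37726 + 0.895322/(7.37726 × 4.48635) = 7.37726 + 0.0270515 = 7.40431 m along the plane.

h_p = 7.40 m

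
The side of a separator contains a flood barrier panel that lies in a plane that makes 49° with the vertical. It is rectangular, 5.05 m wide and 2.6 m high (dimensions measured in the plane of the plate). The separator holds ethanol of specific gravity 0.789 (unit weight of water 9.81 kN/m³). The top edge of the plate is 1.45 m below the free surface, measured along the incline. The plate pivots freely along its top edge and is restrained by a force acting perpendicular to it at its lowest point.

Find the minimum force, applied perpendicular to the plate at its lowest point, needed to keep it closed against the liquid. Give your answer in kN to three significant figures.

γ = 0.789 × 9.81 = 7.74009 kN/m³.
The plate makes 49° with the vertical, i.e. θ = 90° − 49° = 41° to the horizontal. Measuring y along the incline from the free-surface line, vertical depth h = y·sinθ with sinθ = 0.656059.
The centroid lies 2.6/2 = 1.3 m below the top edge, so y_c = 1.45 + 1.3 = 2.75 m and h_c = 2.75 × 0.656059 = 1.80416 m.
A = 5.05 × 2.6 = 13.13 m².
Resultant F = γ·h_c·A = 7.74009 × 1.80416 × 13.13 = 183.352 kN.
I_c = b·h³/12 = 5.05 × 2.6³/12 = 7.39657 m⁴.
Centre of pressure: y_p = y_c + I_c/(y_c·A) = 2.75 + 7.39657/(2.75 × 13.13) = 2.75 + 0.204849 = 2.95485 m along the plane.
The resultant acts 1.3 + 0.204849 = 1.50485 m (along the plate) below the hinge at the top edge, so the moment about the hinge is M = F × 1.50485 = 183.352 × 1.50485 = 275.917 kN·m.
A normal force at the bottom, 2.6 m from the hinge, must supply this moment: P = 275.917/2.6 = 106.122 kN.

P ≈ 106 kN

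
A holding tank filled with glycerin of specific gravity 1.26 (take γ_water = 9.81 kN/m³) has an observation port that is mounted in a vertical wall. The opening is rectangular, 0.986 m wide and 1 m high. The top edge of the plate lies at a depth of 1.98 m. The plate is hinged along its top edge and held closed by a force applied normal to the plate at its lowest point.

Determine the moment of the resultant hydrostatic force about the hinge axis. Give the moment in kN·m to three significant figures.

γ = 1.26 × 9.81 = 12.3606 kN/m³.
The centroid lies 1/2 = 0.5 m below the top edge, so the centroid depth is h_c = 1.98 + 0.5 = 2.48 m.
A = 0.986 × 1 = 0.986 m².
Resultant F = γ·h_c·A = 12.3606 × 2.48 × 0.986 = 30.2251 kN.
I_c = b·h³/12 = 0.986 × 1³/12 = 0.0821667 m⁴.
Centre of pressure: y_p = y_c + I_c/(y_c·A) = 2.48 + 0.0821667/(2.48 × 0.986) = 2.48 + 0.0336022 = 2.5136 m along the plane.
The resultant acts 0.5 + 0.0336022 = 0.533602 m (along the plate) below the hinge at the top edge, so the moment about the hinge is M = F × 0.533602 = 30.2251 × 0.533602 = 16.1282 kN·m.

M ≈ 16.1 kN·m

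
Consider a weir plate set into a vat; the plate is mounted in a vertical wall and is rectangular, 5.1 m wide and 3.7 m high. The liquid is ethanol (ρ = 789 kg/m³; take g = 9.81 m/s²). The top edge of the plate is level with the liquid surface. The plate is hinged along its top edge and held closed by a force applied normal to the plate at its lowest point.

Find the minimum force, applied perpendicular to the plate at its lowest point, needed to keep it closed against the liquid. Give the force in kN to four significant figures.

γ = ρg = 789 × 9.81 / 1000 = 7.74009 kN/m³.
The centroid lies 3.7/2 = 1.85 m below the top edge, so the centroid depth is h_c = 1.85 m.
A = 5.1 × 3.7 = 18.87 m².
Resultant F = γ·h_c·A = 7.74009 × 1.85 × 18.87 = 270.203 kN.
I_c = b·h³/12 = 5.1 × 3.7³/12 = 21.5275 m⁴.
Centre of pressure: y_p = y_c + I_c/(y_c·A) = 1.85 + 21.5275/(1.85 × 18.87) = 1.85 + 0.616666 = 2.46667 m along the plane.
The resultant acts 1.85 + 0.616666 = 2.46667 m (along the plate) below the hinge at the top edge, so the moment about the hinge is M = F × 2.46667 = 270.203 × 2.46667 = 666.502 kN·m.
A normal force at the bottom, 3.7 m from the hinge, must supply this moment: P = 666.502/3.7 = 180.136 kN.

P ≈ 180.1 kN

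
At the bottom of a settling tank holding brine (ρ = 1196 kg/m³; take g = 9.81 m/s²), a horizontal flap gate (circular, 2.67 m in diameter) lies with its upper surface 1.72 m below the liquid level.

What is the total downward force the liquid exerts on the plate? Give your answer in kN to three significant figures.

F ≈ 113 kN

γ = ρg = 1196 × 9.81 / 1000 = 11.73276 kN/m³.
The plate is horizontal, so pressure is uniform at p = γ·h = 11.73276 × 1.72 = 20.1803 kN/m².
A = π(1.335)² = 5.59902 m².
F = p·A = 20.1803 × 5.59902 = 112.99 kN.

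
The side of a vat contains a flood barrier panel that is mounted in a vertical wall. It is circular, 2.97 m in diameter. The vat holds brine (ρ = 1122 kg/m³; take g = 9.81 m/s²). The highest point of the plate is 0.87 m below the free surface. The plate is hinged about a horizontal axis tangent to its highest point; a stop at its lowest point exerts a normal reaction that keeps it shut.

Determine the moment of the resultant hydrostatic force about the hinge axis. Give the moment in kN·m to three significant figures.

M ≈ 309 kN·m

γ = ρg = 1122 × 9.81 / 1000 = 11.00682 kN/m³.
The centroid is at the centre, 1.485 m below the top of the plate, so the centroid depth is h_c = 0.87 + 1.485 = 2.355 m.
A = π(1.485)² = 6.92792 m².
Resultant F = γ·h_c·A = 11.00682 × 2.355 × 6.92792 = 179.579 kN.
I_c = πr⁴/4 = π × 1.485⁴/4 = 3.8194 m⁴.
Centre of pressure: y_p = y_c + I_c/(y_c·A) = 2.355 + 3.8194/(2.355 × 6.92792) = 2.355 + 0.2341 = 2.5891 m along the plane.
The resultant acts 1.485 + 0.2341 = 1.7191 m (along the plate) below the hinge at the top edge, so the moment about the hinge is M = F × 1.7191 = 179.579 × 1.7191 = 308.714 kN·m.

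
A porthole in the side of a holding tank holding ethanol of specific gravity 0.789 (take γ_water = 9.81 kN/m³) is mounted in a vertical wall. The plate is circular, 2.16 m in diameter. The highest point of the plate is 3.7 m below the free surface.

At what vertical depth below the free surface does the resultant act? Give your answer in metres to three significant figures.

γ = 0.789 × 9.81 = 7.74009 kN/m³.
The centroid is at the centre, 1.08 m below the top of the plate, so the centroid depth is h_c = 3.7 + 1.08 = 4.78 m.
A = π(1.08)² = 3.66435 m².
Resultant F = γ·h_c·A = 7.74009 × 4.78 × 3.66435 = 135.572 kN.
I_c = πr⁴/4 = π × 1.08⁴/4 = 1.06853 m⁴.
Centre of pressure: y_p = y_c + I_c/(y_c·A) = 4.78 + 1.06853/(4.78 × 3.66435) = 4.78 + 0.0610045 = 4.841 m along the plane.

h_p = 4.84 m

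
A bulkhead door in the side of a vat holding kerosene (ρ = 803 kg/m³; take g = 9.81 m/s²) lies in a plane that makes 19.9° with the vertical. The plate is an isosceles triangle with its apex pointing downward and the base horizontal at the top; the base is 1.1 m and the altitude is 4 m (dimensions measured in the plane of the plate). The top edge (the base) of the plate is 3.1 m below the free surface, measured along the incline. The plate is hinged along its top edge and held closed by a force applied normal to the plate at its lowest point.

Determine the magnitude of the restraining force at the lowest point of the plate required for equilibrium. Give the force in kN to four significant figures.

P ≈ 27.70 kN

γ = ρg = 803 × 9.81 / 1000 = 7.87743 kN/m³.
The plate makes 19.9° with the vertical, i.e. θ = 90° − 19.9° = 70.1° to the horizontal. Measuring y along the incline from the free-surface line, vertical depth h = y·sinθ with sinθ = 0.940288.
With the apex down, the centroid sits h/3 = 4/3 = 1.33333 m below the base (the top edge), so y_c = 3.1 + 1.33333 = 4.43333 m and h_c = 4.43333 × 0.940288 = 4.16861 m.
A = ½ × 1.1 × 4 = 2.2 m².
Resultant F = γ·h_c·A = 7.87743 × 4.16861 × 2.2 = 72.2435 kN.
I_c = b·h³/36 = 1.1 × 4³/36 = 1.95556 m⁴.
Centre of pressure: y_p = y_c + I_c/(y_c·A) = 4.43333 + 1.95556/(4.43333 × 2.2) = 4.43333 + 0.200502 = 4.63383 m along the plane.
The resultant acts 1.33333 + 0.200502 = 1.53383 m (along the plate) below the hinge at the top edge, so the moment about the hinge is M = F × 1.53383 = 72.2435 × 1.53383 = 110.809 kN·m.
A normal force at the bottom, 4 m from the hinge, must supply this moment: P = 110.809/4 = 27.7022 kN.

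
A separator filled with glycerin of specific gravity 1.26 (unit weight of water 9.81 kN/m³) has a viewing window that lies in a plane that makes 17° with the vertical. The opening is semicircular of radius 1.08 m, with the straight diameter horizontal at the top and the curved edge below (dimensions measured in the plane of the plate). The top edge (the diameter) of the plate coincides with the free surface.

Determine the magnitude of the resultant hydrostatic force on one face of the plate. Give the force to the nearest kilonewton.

γ = 1.26 × 9.81 = 12.3606 kN/m³.
The plate makes 17° with the vertical, i.e. θ = 90° − 17° = 73° to the horizontal. Measuring y along the incline from the free-surface line, vertical depth h = y·sinθ with sinθ = 0.956305.
The centroid of a semicircle lies 4r/(3π) = 0.458366 m from the diameter, here below the top edge, so y_c = 0.458366 m and h_c = 0.458366 × 0.956305 = 0.438338 m.
A = πr²/2 = π × 1.08²/2 = 1.83218 m².
Resultant F = γ·h_c·A = 12.3606 × 0.438338 × 1.83218 = 9.92697 kN.

F ≈ 10 kN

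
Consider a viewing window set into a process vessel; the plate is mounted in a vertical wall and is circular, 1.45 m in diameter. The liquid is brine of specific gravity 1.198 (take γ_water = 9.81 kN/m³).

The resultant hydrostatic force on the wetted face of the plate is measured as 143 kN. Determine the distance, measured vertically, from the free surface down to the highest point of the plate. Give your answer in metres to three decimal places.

d_top ≈ 6.644 m

γ = 1.198 × 9.81 = 11.75238 kN/m³.
A = π(0.725)² = 1.6513 m².
From F = γ·h_c·A, the centroid depth is h_c = 143/(11.75238 × 1.6513) = 7.36859 m.
The centroid is at the centre, 0.725 m below the top of the plate, so the highest point sits at h_top = 7.36859 − 0.725 = 6.64359 m below the surface.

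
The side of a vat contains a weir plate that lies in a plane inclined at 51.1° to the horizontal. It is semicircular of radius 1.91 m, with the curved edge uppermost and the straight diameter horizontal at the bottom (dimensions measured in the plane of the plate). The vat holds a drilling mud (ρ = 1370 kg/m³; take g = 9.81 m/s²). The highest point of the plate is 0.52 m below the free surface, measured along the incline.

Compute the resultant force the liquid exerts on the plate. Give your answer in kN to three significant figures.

F ≈ 97.1 kN

γ = ρg = 1370 × 9.81 / 1000 = 13.4397 kN/m³.
Let θ = 51.1° be the plate's angle to the horizontal; measure y along the incline from where the plane meets the free surface. Vertical depth h = y·sinθ with sinθ = 0.778243.
The centroid lies 4r/(3π) = 0.810629 m above the diameter, so r − 4r/(3π) = 1.91 − 0.810629 = 1.09937 m below the topmost point, so y_c = 0.52 + 1.09937 = 1.61937 m and h_c = 1.61937 × 0.778243 = 1.26026 m.
A = πr²/2 = π × 1.91²/2 = 5.73042 m².
Resultant F = γ·h_c·A = 13.4397 × 1.26026 × 5.73042 = 97.0591 kN.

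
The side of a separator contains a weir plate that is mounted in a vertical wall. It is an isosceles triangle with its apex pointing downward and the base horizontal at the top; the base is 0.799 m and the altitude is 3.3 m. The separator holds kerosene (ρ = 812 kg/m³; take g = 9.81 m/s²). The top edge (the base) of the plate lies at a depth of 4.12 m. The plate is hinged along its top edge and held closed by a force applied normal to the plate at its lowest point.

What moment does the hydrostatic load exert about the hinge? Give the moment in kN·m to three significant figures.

M ≈ 66.7 kN·m

γ = ρg = 812 × 9.81 / 1000 = 7.96572 kN/m³.
With the apex down, the centroid sits h/3 = 3.3/3 = 1.1 m below the base (the top edge), so the centroid depth is h_c = 4.12 + 1.1 = 5.22 m.
A = ½ × 0.799 × 3.3 = 1.31835 m².
Resultant F = γ·h_c·A = 7.96572 × 5.22 × 1.31835 = 54.8184 kN.
I_c = b·h³/36 = 0.799 × 3.3³/36 = 0.797602 m⁴.
Centre of pressure: y_p = y_c + I_c/(y_c·A) = 5.22 + 0.797602/(5.22 × 1.31835) = 5.22 + 0.1159 = 5.3359 m along the plane.
The resultant acts 1.1 + 0.1159 = 1.2159 m (along the plate) below the hinge at the top edge, so the moment about the hinge is M = F × 1.2159 = 54.8184 × 1.2159 = 66.6537 kN·m.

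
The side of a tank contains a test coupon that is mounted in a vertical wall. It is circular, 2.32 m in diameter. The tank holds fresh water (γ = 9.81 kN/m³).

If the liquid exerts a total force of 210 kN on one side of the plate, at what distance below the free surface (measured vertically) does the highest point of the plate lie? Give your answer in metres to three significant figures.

d_top ≈ 3.90 m

γ = 9.81 kN/m³.
A = π(1.16)² = 4.22733 m².
From F = γ·h_c·A, the centroid depth is h_c = 210/(9.81 × 4.22733) = 5.06389 m.
The centroid is at the centre, 1.16 m below the top of the plate, so the highest point sits at h_top = 5.06389 − 1.16 = 3.90389 m below the surface.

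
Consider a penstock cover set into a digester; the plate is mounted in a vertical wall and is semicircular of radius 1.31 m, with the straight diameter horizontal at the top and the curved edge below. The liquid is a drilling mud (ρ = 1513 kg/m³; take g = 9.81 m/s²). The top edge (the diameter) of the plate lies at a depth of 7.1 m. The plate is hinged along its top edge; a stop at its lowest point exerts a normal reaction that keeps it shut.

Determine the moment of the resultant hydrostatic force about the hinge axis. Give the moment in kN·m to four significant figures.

M ≈ 175.1 kN·m

γ = ρg = 1513 × 9.81 / 1000 = 14.84253 kN/m³.
The centroid of a semicircle lies 4r/(3π) = 0.555981 m from the diameter, here below the top edge, so the centroid depth is h_c = 7.1 + 0.555981 = 7.65598 m.
A = πr²/2 = π × 1.31²/2 = 2.69564 m².
Resultant F = γ·h_c·A = 14.84253 × 7.65598 × 2.69564 = 306.317 kN.
I_c = (π/8 − 8/(9π))·r⁴ = 0.109757 × 1.31⁴ = 0.323234 m⁴.
Centre of pressure: y_p = y_c + I_c/(y_c·A) = 7.65598 + 0.323234/(7.65598 × 2.69564) = 7.65598 + 0.0156623 = 7.67164 m along the plane.
The resultant acts 0.555981 + 0.0156623 = 0.571643 m (along the plate) below the hinge at the top edge, so the moment about the hinge is M = F × 0.571643 = 306.317 × 0.571643 = 175.104 kN·m.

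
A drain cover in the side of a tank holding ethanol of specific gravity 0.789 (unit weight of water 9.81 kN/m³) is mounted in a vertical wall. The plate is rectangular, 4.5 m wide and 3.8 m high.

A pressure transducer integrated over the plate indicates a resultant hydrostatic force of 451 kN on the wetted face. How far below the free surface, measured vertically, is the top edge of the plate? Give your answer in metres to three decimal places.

d_top ≈ 1.507 m

γ = 0.789 × 9.81 = 7.74009 kN/m³.
A = 4.5 × 3.8 = 17.1 m².
From F = γ·h_c·A, the centroid depth is h_c = 451/(7.74009 × 17.1) = 3.40749 m.
The centroid lies 3.8/2 = 1.9 m below the top edge, so the top edge sits at h_top = 3.40749 − 1.9 = 1.50749 m below the surface.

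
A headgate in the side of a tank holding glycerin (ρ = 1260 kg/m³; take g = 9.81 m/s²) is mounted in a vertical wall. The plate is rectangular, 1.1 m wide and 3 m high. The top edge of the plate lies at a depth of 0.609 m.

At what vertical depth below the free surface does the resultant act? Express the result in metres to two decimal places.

h_p = 2.46 m

γ = ρg = 1260 × 9.81 / 1000 = 12.3606 kN/m³.
The centroid lies 3/2 = 1.5 m below the top edge, so the centroid depth is h_c = 0.609 + 1.5 = 2.109 m.
A = 1.1 × 3 = 3.3 m².
Resultant F = γ·h_c·A = 12.3606 × 2.109 × 3.3 = 86.0261 kN.
I_c = b·h³/12 = 1.1 × 3³/12 = 2.475 m⁴.
Centre of pressure: y_p = y_c + I_c/(y_c·A) = 2.109 + 2.475/(2.109 × 3.3) = 2.109 + 0.355619 = 2.46462 m along the plane.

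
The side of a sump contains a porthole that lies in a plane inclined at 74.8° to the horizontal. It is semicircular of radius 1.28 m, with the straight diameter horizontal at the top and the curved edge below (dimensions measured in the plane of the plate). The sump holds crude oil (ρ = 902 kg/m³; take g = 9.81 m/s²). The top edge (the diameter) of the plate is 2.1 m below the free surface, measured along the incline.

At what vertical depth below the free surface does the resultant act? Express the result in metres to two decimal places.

γ = ρg = 902 × 9.81 / 1000 = 8.84862 kN/m³.
Let θ = 74.8° be the plate's angle to the horizontal; measure y along the incline from where the plane meets the free surface. Vertical depth h = y·sinθ with sinθ = 0.965016.
The centroid of a semicircle lies 4r/(3π) = 0.543249 m from the diameter, here below the top edge, so y_c = 2.1 + 0.543249 = 2.64325 m and h_c = 2.64325 × 0.965016 = 2.55078 m.
A = πr²/2 = π × 1.28²/2 = 2.57359 m².
Resultant F = γ·h_c·A = 8.84862 × 2.55078 × 2.57359 = 58.0882 kN.
I_c = (π/8 − 8/(9π))·r⁴ = 0.109757 × 1.28⁴ = 0.294627 m⁴.
Centre of pressure: y_p = y_c + I_c/(y_c·A) = 2.64325 + 0.294627/(2.64325 × 2.57359) = 2.64325 + 0.0433107 = 2.68656 m along the plane.
Vertically, h_p = y_p·sinθ = 2.68656 × 0.965016 = 2.59257 m.

h_p = 2.59 m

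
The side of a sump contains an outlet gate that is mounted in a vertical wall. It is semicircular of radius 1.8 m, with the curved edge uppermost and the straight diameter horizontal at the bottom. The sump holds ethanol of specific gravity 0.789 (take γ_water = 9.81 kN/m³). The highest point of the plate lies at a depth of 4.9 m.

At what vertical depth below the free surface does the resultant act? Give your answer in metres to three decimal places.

h_p = 5.974 m

γ = 0.789 × 9.81 = 7.74009 kN/m³.
The centroid lies 4r/(3π) = 0.763944 m above the diameter, so r − 4r/(3π) = 1.8 − 0.763944 = 1.03606 m below the topmost point, so the centroid depth is h_c = 4.9 + 1.03606 = 5.93606 m.
A = πr²/2 = π × 1.8²/2 = 5.08938 m².
Resultant F = γ·h_c·A = 7.74009 × 5.93606 × 5.08938 = 233.835 kN.
I_c = (π/8 − 8/(9π))·r⁴ = 0.109757 × 1.8⁴ = 1.15219 m⁴.
Centre of pressure: y_p = y_c + I_c/(y_c·A) = 5.93606 + 1.15219/(5.93606 × 5.08938) = 5.93606 + 0.0381383 = 5.9742 m along the plane.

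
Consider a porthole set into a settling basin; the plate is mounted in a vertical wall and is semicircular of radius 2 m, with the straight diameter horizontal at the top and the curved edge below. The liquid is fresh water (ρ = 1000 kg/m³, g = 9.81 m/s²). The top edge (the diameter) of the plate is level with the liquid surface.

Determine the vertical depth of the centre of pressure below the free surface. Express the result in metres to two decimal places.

h_p = 1.18 m

γ = ρg = 1000 × 9.81 = 9810 N/m³ = 9.81 kN/m³.
The centroid of a semicircle lies 4r/(3π) = 0.848826 m from the diameter, here below the top edge, so the centroid depth is h_c = 0.848826 m.
A = πr²/2 = π × 2²/2 = 6.28319 m².
Resultant F = γ·h_c·A = 9.81 × 0.848826 × 6.28319 = 52.32 kN.
I_c = (π/8 − 8/(9π))·r⁴ = 0.109757 × 2⁴ = 1.75611 m⁴.
Centre of pressure: y_p = y_c + I_c/(y_c·A) = 0.848826 + 1.75611/(0.848826 × 6.28319) = 0.848826 + 0.329271 = 1.1781 m along the plane.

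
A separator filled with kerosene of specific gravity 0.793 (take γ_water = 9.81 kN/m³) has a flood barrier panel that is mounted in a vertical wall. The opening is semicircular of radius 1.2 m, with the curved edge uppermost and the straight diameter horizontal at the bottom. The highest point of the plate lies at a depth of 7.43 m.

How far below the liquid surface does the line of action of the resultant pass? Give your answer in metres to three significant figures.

γ = 0.793 × 9.81 = 7.77933 kN/m³.
The centroid lies 4r/(3π) = 0.509296 m above the diameter, so r − 4r/(3π) = 1.2 − 0.509296 = 0.690704 m below the topmost point, so the centroid depth is h_c = 7.43 + 0.690704 = 8.1207 m.
A = πr²/2 = π × 1.2²/2 = 2.26195 m².
Resultant F = γ·h_c·A = 7.77933 × 8.1207 × 2.26195 = 142.896 kN.
I_c = (π/8 − 8/(9π))·r⁴ = 0.109757 × 1.2⁴ = 0.227592 m⁴.
Centre of pressure: y_p = y_c + I_c/(y_c·A) = 8.1207 + 0.227592/(8.1207 × 2.26195) = 8.1207 + 0.0123903 = 8.13309 m along the plane.

h_p = 8.13 m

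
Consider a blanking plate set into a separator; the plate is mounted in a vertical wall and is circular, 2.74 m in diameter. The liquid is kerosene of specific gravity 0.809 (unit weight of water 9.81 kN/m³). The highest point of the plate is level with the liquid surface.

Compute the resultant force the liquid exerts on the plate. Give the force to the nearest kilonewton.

F ≈ 64 kN

γ = 0.809 × 9.81 = 7.93629 kN/m³.
The centroid is at the centre, 1.37 m below the top of the plate, so the centroid depth is h_c = 1.37 m.
A = π(1.37)² = 5.89646 m².
Resultant F = γ·h_c·A = 7.93629 × 1.37 × 5.89646 = 64.1105 kN.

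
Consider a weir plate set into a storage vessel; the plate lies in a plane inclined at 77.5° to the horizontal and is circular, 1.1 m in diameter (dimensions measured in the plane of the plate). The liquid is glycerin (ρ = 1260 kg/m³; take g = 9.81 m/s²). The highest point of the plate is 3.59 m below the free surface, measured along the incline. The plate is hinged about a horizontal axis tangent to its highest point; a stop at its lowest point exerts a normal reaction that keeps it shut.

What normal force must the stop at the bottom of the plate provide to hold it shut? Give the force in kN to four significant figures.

γ = ρg = 1260 × 9.81 / 1000 = 12.3606 kN/m³.
Let θ = 77.5° be the plate's angle to the horizontal; measure y along the incline from where the plane meets the free surface. Vertical depth h = y·sinθ with sinθ = 0.976296.
The centroid is at the centre, 0.55 m below the top of the plate, so y_c = 3.59 + 0.55 = 4.14 m and h_c = 4.14 × 0.976296 = 4.04187 m.
A = π(0.55)² = 0.950332 m².
Resultant F = γ·h_c·A = 12.3606 × 4.04187 × 0.950332 = 47.4785 kN.
I_c = πr⁴/4 = π × 0.55⁴/4 = 0.0718688 m⁴.
Centre of pressure: y_p = y_c + I_c/(y_c·A) = 4.14 + 0.0718688/(4.14 × 0.950332) = 4.14 + 0.0182669 = 4.15827 m along the plane.
The resultant acts 0.55 + 0.0182669 = 0.568267 m (along the plate) below the hinge at the top edge, so the moment about the hinge is M = F × 0.568267 = 47.4785 × 0.568267 = 26.9805 kN·m.
A normal force at the bottom, 1.1 m from the hinge, must supply this moment: P = 26.9805/1.1 = 24.5277 kN.

P ≈ 24.53 kN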